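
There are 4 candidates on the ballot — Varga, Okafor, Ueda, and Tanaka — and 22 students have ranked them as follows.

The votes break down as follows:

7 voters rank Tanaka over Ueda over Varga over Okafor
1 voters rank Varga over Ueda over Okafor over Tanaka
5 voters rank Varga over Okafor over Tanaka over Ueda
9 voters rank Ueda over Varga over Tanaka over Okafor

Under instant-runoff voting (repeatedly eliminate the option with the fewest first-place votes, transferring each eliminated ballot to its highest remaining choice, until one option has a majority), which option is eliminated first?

Okafor

Round 1: Ueda 9, Tanaka 7, Varga 6, Okafor 0. Okafor has the fewest and is eliminated.
Round 2: Ueda 9, Tanaka 7, Varga 6. Varga has the fewest and is eliminated.
Round 3: Tanaka 12, Ueda 10. Tanaka has a majority.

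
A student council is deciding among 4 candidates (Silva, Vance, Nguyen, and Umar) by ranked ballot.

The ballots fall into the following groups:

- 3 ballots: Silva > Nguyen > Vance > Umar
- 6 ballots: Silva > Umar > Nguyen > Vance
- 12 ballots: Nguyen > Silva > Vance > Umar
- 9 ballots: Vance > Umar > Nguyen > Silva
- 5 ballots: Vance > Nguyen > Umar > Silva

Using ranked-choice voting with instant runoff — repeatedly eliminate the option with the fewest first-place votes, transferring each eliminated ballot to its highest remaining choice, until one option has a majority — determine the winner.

Nguyen

Round 1: Vance 14, Nguyen 12, Silva 9, Umar 0. Umar has the fewest and is eliminated.
Round 2: Vance 14, Nguyen 12, Silva 9. Silva has the fewest and is eliminated.
Round 3: Nguyen 21, Vance 14. Nguyen has a majority.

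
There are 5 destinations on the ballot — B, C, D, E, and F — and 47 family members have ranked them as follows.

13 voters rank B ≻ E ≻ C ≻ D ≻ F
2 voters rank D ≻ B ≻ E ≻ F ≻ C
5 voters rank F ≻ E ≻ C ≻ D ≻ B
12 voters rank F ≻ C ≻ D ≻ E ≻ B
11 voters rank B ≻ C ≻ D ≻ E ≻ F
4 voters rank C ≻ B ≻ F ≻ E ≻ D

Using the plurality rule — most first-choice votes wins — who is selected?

B

First-place vote totals:
  B: 24
  C: 4
  D: 2
  E: 0
  F: 17
B has the most first-place votes.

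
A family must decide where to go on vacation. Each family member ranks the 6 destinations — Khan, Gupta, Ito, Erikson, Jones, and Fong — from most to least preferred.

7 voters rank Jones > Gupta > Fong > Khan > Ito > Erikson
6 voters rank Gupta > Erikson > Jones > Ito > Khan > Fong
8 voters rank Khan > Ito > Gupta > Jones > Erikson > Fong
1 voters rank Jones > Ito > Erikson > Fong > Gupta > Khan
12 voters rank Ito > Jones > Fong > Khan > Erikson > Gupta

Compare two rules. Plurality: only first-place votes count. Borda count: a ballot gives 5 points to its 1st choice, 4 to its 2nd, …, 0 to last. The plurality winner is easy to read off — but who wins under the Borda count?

Plurality first-place counts: Khan 8, Gupta 6, Ito 12, Erikson 0, Jones 8, Fong 0 → Ito.
Borda totals: Khan 84, Gupta 83, Ito 115, Erikson 47, Jones 122, Fong 59 → Jones.

Jones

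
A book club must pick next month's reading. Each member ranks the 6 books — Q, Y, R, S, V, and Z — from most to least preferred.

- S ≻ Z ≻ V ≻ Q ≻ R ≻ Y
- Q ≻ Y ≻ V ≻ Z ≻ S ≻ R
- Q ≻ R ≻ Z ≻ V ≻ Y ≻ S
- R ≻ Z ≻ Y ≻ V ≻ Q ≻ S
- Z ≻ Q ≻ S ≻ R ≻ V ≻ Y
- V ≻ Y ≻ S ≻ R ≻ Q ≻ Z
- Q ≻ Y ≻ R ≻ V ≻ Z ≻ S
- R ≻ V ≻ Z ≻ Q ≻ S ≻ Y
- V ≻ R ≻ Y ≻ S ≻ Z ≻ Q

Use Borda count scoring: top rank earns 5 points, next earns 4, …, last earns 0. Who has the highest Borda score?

V

Borda scores:
  Q: 2 + 5 + 5 + 1 + 4 + 1 + 5 + 2 + 0 = 25
  Y: 0 + 4 + 1 + 3 + 0 + 4 + 4 + 0 + 3 = 19
  R: 1 + 0 + 4 + 5 + 2 + 2 + 3 + 5 + 4 = 26
  S: 5 + 1 + 0 + 0 + 3 + 3 + 0 + 1 + 2 = 15
  V: 3 + 3 + 2 + 2 + 1 + 5 + 2 + 4 + 5 = 27
  Z: 4 + 2 + 3 + 4 + 5 + 0 + 1 + 3 + 1 = 23
V has the highest total.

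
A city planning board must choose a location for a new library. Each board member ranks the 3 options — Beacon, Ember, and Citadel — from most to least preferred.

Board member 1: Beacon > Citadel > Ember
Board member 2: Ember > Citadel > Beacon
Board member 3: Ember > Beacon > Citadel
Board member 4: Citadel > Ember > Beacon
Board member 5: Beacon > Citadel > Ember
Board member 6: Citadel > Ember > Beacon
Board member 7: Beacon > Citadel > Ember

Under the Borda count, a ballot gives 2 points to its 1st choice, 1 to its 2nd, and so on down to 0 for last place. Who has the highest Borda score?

Citadel

Borda scores:
  Beacon: 2 + 0 + 1 + 0 + 2 + 0 + 2 = 7
  Ember: 0 + 2 + 2 + 1 + 0 + 1 + 0 = 6
  Citadel: 1 + 1 + 0 + 2 + 1 + 2 + 1 = 8
Citadel has the highest total.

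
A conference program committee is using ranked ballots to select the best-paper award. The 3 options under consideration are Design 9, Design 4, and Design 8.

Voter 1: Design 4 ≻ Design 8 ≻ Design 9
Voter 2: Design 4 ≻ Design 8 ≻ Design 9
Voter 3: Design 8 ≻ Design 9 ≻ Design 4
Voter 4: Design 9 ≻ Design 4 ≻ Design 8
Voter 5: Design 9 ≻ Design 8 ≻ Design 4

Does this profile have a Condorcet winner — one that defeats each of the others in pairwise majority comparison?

No

Head-to-head results (5 voters total):
Design 9 vs Design 4: Design 9 wins 3–2.
Design 9 vs Design 8: Design 8 wins 3–2.
Design 4 vs Design 8: Design 4 wins 3–2.
No candidate beats all others: Design 9 beats Design 4 beats Design 8 beats Design 9, a majority cycle.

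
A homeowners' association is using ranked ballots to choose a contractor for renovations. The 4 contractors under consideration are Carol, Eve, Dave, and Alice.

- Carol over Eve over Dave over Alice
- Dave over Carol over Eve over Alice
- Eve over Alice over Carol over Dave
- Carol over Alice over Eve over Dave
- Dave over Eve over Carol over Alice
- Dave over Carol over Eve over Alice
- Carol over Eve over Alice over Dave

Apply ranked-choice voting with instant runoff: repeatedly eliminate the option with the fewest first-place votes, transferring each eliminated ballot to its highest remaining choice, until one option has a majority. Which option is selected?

Carol

Round 1: Carol 3, Dave 3, Eve 1, Alice 0. Alice has the fewest and is eliminated.
Round 2: Carol 3, Dave 3, Eve 1. Eve has the fewest and is eliminated.
Round 3: Carol 4, Dave 3. Carol has a majority.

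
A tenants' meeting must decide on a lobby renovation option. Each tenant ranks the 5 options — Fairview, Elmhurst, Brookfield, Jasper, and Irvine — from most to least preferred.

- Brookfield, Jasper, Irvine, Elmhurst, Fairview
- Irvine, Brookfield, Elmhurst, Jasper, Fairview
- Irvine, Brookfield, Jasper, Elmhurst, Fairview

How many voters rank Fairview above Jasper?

Ballots ranking Fairview above Jasper: 0.
Ballots ranking Jasper above Fairview: 3.
So 0 of 3 voters prefer Fairview to Jasper.

0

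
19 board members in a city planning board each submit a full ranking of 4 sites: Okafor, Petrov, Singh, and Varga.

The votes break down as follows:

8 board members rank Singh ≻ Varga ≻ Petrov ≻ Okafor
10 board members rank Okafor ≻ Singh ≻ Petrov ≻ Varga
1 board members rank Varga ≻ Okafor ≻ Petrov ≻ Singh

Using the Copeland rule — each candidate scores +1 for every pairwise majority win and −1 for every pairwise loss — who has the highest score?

Pairwise results:
  Okafor vs Petrov: Okafor wins 11–8.
  Okafor vs Singh: Okafor wins 11–8.
  Okafor vs Varga: Okafor wins 10–9.
  Petrov vs Singh: Singh wins 18–1.
  Petrov vs Varga: Petrov wins 10–9.
  Singh vs Varga: Singh wins 18–1.
Copeland scores (wins − losses):
  Okafor: 3 − 0 = 3
  Petrov: 1 − 2 = -1
  Singh: 2 − 1 = 1
  Varga: 0 − 3 = -3
Okafor has the best Copeland score.

Okafor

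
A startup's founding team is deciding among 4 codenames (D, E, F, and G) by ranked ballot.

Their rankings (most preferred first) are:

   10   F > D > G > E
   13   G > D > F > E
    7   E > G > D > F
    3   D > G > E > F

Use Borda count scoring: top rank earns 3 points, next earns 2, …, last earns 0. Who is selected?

Borda scores:
  D: 10·2 + 13·2 + 7·1 + 3·3 = 62
  E: 10·0 + 13·0 + 7·3 + 3·1 = 24
  F: 10·3 + 13·1 + 7·0 + 3·0 = 43
  G: 10·1 + 13·3 + 7·2 + 3·2 = 69
G has the highest total.

G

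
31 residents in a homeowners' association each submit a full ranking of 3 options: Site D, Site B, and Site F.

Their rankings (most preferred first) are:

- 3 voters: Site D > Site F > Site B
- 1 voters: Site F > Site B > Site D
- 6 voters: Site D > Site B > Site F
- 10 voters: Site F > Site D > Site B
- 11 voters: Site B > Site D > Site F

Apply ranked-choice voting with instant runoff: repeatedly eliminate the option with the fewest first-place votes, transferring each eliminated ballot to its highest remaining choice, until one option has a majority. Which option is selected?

Site B

Round 1: Site B 11, Site F 11, Site D 9. Site D has the fewest and is eliminated.
Round 2: Site B 17, Site F 14. Site B has a majority.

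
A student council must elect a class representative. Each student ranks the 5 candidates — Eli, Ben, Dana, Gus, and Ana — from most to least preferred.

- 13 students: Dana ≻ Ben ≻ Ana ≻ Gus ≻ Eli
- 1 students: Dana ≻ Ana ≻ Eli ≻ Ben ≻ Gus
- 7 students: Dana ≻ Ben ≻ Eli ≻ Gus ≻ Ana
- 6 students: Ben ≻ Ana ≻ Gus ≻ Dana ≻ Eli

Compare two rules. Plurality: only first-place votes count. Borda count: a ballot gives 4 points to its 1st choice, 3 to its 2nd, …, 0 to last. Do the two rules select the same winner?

Plurality first-place counts: Eli 0, Ben 6, Dana 21, Gus 0, Ana 0 → Dana.
Borda totals: Eli 16, Ben 85, Dana 90, Gus 32, Ana 47 → Dana.
The two rules agree on Dana.

Yes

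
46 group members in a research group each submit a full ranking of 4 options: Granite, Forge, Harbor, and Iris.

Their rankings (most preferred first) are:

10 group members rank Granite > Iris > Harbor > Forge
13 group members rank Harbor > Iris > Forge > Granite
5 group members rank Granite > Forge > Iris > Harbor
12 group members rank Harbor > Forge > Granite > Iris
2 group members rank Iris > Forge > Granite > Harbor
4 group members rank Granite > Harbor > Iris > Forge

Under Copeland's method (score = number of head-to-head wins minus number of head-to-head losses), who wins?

Harbor

Pairwise results:
  Granite vs Forge: Forge wins 27–19.
  Granite vs Harbor: Harbor wins 25–21.
  Granite vs Iris: Granite wins 31–15.
  Forge vs Harbor: Harbor wins 39–7.
  Forge vs Iris: Iris wins 29–17.
  Harbor vs Iris: Harbor wins 29–17.
Copeland scores (wins − losses):
  Granite: 1 − 2 = -1
  Forge: 1 − 2 = -1
  Harbor: 3 − 0 = 3
  Iris: 1 − 2 = -1
Harbor has the best Copeland score.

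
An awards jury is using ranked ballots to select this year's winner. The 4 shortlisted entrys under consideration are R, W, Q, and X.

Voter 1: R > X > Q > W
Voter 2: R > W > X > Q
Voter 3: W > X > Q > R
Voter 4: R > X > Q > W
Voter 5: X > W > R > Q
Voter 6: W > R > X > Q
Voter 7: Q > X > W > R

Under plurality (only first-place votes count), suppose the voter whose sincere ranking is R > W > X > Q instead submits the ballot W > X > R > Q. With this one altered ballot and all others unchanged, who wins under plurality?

First-place totals with the altered ballot: R 2, W 3, Q 1, X 1.
The switch changes the winner from R to W.

W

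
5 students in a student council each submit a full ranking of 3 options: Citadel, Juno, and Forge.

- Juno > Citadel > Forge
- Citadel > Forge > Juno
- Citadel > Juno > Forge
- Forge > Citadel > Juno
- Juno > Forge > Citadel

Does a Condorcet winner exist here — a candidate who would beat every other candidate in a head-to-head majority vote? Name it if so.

Citadel

Head-to-head results (5 voters total):
Citadel vs Juno: Citadel wins 3–2.
Citadel vs Forge: Citadel wins 3–2.
Juno vs Forge: Juno wins 3–2.
Citadel beats each rival — Juno (3–2), Forge (3–2) — so Citadel is the Condorcet winner.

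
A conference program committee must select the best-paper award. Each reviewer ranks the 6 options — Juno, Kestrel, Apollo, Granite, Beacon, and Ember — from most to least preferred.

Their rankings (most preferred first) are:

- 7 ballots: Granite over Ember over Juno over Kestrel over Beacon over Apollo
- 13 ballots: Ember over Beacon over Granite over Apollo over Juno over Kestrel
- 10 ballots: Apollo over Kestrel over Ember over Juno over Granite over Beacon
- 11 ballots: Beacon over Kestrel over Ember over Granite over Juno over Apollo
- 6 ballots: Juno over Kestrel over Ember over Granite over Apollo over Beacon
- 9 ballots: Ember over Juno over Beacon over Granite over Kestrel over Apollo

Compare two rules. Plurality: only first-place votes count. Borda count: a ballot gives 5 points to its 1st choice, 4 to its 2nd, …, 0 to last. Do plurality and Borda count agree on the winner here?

Plurality first-place counts: Juno 6, Kestrel 0, Apollo 10, Granite 7, Beacon 11, Ember 22 → Ember.
Borda totals: Juno 131, Kestrel 131, Apollo 82, Granite 136, Beacon 141, Ember 219 → Ember.
The two rules agree on Ember.

Yes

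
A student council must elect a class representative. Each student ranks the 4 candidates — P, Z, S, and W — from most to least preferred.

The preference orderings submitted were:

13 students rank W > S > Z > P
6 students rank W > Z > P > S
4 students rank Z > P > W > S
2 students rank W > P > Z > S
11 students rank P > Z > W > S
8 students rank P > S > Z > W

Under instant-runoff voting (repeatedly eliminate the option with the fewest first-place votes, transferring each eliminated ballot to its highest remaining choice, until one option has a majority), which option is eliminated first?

S

Round 1: W 21, P 19, Z 4, S 0. S has the fewest and is eliminated.
Round 2: W 21, P 19, Z 4. Z has the fewest and is eliminated.
Round 3: P 23, W 21. P has a majority.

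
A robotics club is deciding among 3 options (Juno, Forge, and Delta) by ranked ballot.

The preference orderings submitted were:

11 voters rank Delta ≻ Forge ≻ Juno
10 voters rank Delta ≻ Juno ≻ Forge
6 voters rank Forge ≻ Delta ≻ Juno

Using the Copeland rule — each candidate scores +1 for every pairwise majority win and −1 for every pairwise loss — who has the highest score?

Delta

Pairwise results:
  Juno vs Forge: Forge wins 17–10.
  Juno vs Delta: Delta wins 27–0.
  Forge vs Delta: Delta wins 21–6.
Copeland scores (wins − losses):
  Juno: 0 − 2 = -2
  Forge: 1 − 1 = 0
  Delta: 2 − 0 = 2
Delta has the best Copeland score.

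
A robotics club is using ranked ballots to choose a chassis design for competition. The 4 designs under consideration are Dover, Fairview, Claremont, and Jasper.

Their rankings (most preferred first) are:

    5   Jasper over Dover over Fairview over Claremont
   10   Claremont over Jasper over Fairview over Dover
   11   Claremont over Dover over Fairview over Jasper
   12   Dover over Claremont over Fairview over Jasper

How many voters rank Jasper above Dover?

Ballots ranking Jasper above Dover: 5+10 = 15.
Ballots ranking Dover above Jasper: 11+12 = 23.
So 15 of 38 voters prefer Jasper to Dover.

15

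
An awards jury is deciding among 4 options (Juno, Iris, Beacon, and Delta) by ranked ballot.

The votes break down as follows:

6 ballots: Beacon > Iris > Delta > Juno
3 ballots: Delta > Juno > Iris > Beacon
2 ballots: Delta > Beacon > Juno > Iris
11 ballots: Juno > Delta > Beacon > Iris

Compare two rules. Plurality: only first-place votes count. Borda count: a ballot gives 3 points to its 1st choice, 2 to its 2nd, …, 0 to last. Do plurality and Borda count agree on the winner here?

Plurality first-place counts: Juno 11, Iris 0, Beacon 6, Delta 5 → Juno.
Borda totals: Juno 41, Iris 15, Beacon 33, Delta 43 → Delta.
The two rules disagree: plurality picks Juno, Borda picks Delta.

No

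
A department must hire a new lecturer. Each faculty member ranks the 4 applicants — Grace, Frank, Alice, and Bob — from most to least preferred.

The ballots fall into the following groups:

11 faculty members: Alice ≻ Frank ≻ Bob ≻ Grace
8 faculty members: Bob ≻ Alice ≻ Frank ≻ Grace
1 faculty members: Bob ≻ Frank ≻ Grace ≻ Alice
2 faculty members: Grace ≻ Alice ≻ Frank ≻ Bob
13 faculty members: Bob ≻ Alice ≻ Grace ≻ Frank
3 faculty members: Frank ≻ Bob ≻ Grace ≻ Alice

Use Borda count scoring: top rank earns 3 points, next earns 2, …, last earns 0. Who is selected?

Bob

Borda scores:
  Grace: 11·0 + 8·0 + 1 + 2·3 + 13·1 + 3·1 = 23
  Frank: 11·2 + 8·1 + 2 + 2·1 + 13·0 + 3·3 = 43
  Alice: 11·3 + 8·2 + 0 + 2·2 + 13·2 + 3·0 = 79
  Bob: 11·1 + 8·3 + 3 + 2·0 + 13·3 + 3·2 = 83
Bob has the highest total.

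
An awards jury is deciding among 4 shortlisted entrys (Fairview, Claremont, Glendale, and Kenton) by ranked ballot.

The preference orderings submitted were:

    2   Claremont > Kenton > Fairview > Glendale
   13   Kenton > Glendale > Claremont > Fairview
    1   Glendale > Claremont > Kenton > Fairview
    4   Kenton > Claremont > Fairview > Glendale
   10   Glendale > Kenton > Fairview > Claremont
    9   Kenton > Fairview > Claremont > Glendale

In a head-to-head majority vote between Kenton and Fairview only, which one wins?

Kenton

Ballots ranking Kenton above Fairview: 2+13+1+4+10+9 = 39.
Ballots ranking Fairview above Kenton: 0.
Kenton wins the head-to-head, 39–0.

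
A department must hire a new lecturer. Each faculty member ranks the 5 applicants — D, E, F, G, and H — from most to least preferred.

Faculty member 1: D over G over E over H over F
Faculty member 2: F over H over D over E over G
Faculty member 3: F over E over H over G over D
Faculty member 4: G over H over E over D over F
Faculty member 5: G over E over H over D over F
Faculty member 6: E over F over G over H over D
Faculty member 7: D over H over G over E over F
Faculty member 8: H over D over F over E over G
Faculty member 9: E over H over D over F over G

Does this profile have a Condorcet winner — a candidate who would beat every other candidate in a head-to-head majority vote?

Yes

Head-to-head results (9 voters total):
D vs E: E wins 5–4.
D vs F: D wins 6–3.
D vs G: D wins 5–4.
D vs H: H wins 7–2.
E vs F: E wins 6–3.
E vs G: E wins 5–4.
E vs H: E wins 5–4.
F vs G: F wins 5–4.
F vs H: H wins 6–3.
G vs H: H wins 5–4.
E beats each rival — D (5–4), F (6–3), G (5–4), H (5–4) — so E is the Condorcet winner.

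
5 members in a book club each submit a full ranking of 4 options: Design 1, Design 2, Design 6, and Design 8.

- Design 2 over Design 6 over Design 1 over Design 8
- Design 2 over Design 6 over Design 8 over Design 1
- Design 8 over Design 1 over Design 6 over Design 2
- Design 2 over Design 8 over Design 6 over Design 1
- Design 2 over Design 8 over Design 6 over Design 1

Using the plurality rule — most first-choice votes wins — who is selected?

Design 2

First-place vote totals:
  Design 1: 0
  Design 2: 4
  Design 6: 0
  Design 8: 1
Design 2 has the most first-place votes.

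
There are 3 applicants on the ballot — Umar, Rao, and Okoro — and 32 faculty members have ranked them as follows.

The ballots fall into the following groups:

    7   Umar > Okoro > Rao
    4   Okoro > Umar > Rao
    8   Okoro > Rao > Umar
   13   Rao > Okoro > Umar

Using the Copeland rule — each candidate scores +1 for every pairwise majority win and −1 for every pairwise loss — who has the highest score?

Okoro

Pairwise results:
  Umar vs Rao: Rao wins 21–11.
  Umar vs Okoro: Okoro wins 25–7.
  Rao vs Okoro: Okoro wins 19–13.
Copeland scores (wins − losses):
  Umar: 0 − 2 = -2
  Rao: 1 − 1 = 0
  Okoro: 2 − 0 = 2
Okoro has the best Copeland score.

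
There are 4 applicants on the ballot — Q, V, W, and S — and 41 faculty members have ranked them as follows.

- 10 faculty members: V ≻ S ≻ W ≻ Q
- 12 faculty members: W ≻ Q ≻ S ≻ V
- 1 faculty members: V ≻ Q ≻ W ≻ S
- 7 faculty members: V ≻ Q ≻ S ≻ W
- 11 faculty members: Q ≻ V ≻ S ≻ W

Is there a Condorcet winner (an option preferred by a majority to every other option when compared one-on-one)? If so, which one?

Head-to-head results (41 voters total):
Q vs V: Q wins 23–18.
Q vs W: W wins 22–19.
Q vs S: Q wins 31–10.
V vs W: V wins 29–12.
V vs S: V wins 29–12.
W vs S: S wins 28–13.
No candidate beats all others: Q beats V beats W beats Q, a majority cycle.

No Condorcet winner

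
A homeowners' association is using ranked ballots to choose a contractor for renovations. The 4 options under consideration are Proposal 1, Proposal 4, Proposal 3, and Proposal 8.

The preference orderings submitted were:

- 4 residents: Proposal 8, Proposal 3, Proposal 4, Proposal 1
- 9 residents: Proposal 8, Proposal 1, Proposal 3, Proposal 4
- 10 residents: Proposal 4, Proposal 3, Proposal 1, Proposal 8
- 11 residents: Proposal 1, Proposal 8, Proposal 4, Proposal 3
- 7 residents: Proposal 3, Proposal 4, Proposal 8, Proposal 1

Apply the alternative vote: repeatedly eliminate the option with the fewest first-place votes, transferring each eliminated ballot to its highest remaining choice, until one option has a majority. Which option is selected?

Proposal 8

Round 1: Proposal 8 13, Proposal 1 11, Proposal 4 10, Proposal 3 7. Proposal 3 has the fewest and is eliminated.
Round 2: Proposal 4 17, Proposal 8 13, Proposal 1 11. Proposal 1 has the fewest and is eliminated.
Round 3: Proposal 8 24, Proposal 4 17. Proposal 8 has a majority.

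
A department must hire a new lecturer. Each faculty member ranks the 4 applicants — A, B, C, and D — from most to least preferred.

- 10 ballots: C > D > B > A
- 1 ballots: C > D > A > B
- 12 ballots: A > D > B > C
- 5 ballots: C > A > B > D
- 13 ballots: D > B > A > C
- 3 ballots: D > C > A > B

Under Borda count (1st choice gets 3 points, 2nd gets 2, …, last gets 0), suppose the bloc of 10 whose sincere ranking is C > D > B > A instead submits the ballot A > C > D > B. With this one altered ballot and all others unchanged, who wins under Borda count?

A

Borda totals with the altered ballot: A 93, B 43, C 44, D 84.
The switch changes the winner from D to A.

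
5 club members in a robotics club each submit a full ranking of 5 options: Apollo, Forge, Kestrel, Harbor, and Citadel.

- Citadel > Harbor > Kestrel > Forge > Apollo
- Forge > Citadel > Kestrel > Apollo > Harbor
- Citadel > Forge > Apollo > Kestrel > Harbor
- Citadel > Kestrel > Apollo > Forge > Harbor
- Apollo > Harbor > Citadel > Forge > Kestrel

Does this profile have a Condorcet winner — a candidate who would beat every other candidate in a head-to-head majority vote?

Head-to-head results (5 voters total):
Apollo vs Forge: Forge wins 3–2.
Apollo vs Kestrel: Kestrel wins 3–2.
Apollo vs Harbor: Apollo wins 4–1.
Apollo vs Citadel: Citadel wins 4–1.
Forge vs Kestrel: Forge wins 3–2.
Forge vs Harbor: Forge wins 3–2.
Forge vs Citadel: Citadel wins 4–1.
Kestrel vs Harbor: Kestrel wins 3–2.
Kestrel vs Citadel: Citadel wins 5–0.
Harbor vs Citadel: Citadel wins 4–1.
Citadel beats each rival — Apollo (4–1), Forge (4–1), Kestrel (5–0), Harbor (4–1) — so Citadel is the Condorcet winner.

Yes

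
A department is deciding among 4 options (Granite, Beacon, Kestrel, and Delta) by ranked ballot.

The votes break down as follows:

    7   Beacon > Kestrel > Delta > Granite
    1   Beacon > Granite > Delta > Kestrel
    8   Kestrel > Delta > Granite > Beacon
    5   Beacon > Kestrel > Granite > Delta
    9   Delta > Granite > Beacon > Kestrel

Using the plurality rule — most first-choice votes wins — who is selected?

Beacon

First-place vote totals:
  Granite: 0
  Beacon: 13
  Kestrel: 8
  Delta: 9
Beacon has the most first-place votes.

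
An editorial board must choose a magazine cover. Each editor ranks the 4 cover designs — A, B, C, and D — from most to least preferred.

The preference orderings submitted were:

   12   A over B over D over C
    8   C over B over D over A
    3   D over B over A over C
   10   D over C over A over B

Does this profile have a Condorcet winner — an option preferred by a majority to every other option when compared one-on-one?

No

Head-to-head results (33 voters total):
A vs B: A wins 22–11.
A vs C: C wins 18–15.
A vs D: D wins 21–12.
B vs C: C wins 18–15.
B vs D: B wins 20–13.
C vs D: D wins 25–8.
No candidate beats all others: A beats B beats D beats A, a majority cycle.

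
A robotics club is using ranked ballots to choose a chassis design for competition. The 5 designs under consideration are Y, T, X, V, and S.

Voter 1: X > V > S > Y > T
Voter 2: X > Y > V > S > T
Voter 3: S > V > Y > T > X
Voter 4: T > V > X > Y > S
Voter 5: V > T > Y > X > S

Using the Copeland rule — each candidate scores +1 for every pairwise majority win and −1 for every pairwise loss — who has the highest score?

Pairwise results:
  Y vs T: Y wins 3–2.
  Y vs X: X wins 3–2.
  Y vs V: V wins 4–1.
  Y vs S: Y wins 3–2.
  T vs X: T wins 3–2.
  T vs V: V wins 4–1.
  T vs S: S wins 3–2.
  X vs V: V wins 3–2.
  X vs S: X wins 4–1.
  V vs S: V wins 4–1.
Copeland scores (wins − losses):
  Y: 2 − 2 = 0
  T: 1 − 3 = -2
  X: 2 − 2 = 0
  V: 4 − 0 = 4
  S: 1 − 3 = -2
V has the best Copeland score.

V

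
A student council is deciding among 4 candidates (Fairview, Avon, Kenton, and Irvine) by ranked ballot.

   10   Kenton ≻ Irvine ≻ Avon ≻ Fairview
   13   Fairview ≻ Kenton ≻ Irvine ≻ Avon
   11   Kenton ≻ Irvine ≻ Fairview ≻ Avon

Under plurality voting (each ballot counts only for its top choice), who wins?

First-place vote totals:
  Fairview: 13
  Avon: 0
  Kenton: 21
  Irvine: 0
Kenton has the most first-place votes.

Kenton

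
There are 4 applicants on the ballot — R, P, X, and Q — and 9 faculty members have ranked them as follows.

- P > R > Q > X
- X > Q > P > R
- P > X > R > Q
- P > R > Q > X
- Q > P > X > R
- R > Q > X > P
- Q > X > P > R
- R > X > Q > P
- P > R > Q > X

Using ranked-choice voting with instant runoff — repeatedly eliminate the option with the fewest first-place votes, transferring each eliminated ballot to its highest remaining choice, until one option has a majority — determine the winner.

Q

Round 1: P 4, R 2, Q 2, X 1. X has the fewest and is eliminated.
Round 2: P 4, Q 3, R 2. R has the fewest and is eliminated.
Round 3: Q 5, P 4. Q has a majority.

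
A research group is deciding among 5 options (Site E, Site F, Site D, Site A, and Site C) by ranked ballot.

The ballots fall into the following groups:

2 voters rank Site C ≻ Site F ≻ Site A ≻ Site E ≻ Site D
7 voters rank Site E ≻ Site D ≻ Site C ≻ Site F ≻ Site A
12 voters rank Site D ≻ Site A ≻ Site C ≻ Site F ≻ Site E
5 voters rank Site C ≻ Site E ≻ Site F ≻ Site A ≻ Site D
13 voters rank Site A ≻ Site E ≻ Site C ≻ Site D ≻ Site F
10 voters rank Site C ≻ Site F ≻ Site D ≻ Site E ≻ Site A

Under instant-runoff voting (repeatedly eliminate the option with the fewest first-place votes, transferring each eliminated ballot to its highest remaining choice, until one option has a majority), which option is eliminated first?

Round 1: Site C 17, Site A 13, Site D 12, Site E 7, Site F 0. Site F has the fewest and is eliminated.
Round 2: Site C 17, Site A 13, Site D 12, Site E 7. Site E has the fewest and is eliminated.
Round 3: Site D 19, Site C 17, Site A 13. Site A has the fewest and is eliminated.
Round 4: Site C 30, Site D 19. Site C has a majority.

Site F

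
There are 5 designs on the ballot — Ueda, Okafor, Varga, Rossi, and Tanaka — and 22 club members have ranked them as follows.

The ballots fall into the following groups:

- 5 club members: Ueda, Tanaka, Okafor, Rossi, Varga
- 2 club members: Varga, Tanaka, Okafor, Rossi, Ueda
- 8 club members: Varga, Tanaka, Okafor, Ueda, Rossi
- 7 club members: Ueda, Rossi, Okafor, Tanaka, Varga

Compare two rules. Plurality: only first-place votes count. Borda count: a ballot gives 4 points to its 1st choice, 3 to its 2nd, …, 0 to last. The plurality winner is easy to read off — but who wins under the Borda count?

Plurality first-place counts: Ueda 12, Okafor 0, Varga 10, Rossi 0, Tanaka 0 → Ueda.
Borda totals: Ueda 56, Okafor 44, Varga 40, Rossi 28, Tanaka 52 → Ueda.

Ueda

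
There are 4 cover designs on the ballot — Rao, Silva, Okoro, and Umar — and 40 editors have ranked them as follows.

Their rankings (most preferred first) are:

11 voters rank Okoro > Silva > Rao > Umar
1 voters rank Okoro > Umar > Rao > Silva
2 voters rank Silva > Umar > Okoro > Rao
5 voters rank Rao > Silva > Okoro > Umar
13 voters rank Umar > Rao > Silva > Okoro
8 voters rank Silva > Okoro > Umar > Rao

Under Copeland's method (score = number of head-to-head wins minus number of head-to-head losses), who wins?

Pairwise results:
  Rao vs Silva: Silva wins 21–19.
  Rao vs Okoro: Okoro wins 22–18.
  Rao vs Umar: Umar wins 24–16.
  Silva vs Okoro: Silva wins 28–12.
  Silva vs Umar: Silva wins 26–14.
  Okoro vs Umar: Okoro wins 25–15.
Copeland scores (wins − losses):
  Rao: 0 − 3 = -3
  Silva: 3 − 0 = 3
  Okoro: 2 − 1 = 1
  Umar: 1 − 2 = -1
Silva has the best Copeland score.

Silva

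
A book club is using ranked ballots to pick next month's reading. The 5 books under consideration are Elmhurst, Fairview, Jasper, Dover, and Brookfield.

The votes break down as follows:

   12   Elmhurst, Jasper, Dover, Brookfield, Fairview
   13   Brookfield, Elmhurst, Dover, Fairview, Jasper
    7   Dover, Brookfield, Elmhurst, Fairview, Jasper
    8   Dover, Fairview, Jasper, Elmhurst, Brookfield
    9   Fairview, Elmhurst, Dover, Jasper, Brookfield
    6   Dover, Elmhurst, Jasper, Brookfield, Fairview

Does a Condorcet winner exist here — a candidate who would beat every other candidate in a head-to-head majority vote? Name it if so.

Head-to-head results (55 voters total):
Elmhurst vs Fairview: Elmhurst wins 38–17.
Elmhurst vs Jasper: Elmhurst wins 47–8.
Elmhurst vs Dover: Elmhurst wins 34–21.
Elmhurst vs Brookfield: Elmhurst wins 35–20.
Fairview vs Jasper: Fairview wins 37–18.
Fairview vs Dover: Dover wins 46–9.
Fairview vs Brookfield: Brookfield wins 38–17.
Jasper vs Dover: Dover wins 43–12.
Jasper vs Brookfield: Jasper wins 35–20.
Dover vs Brookfield: Dover wins 42–13.
Elmhurst beats each rival — Fairview (38–17), Jasper (47–8), Dover (34–21), Brookfield (35–20) — so Elmhurst is the Condorcet winner.

Elmhurst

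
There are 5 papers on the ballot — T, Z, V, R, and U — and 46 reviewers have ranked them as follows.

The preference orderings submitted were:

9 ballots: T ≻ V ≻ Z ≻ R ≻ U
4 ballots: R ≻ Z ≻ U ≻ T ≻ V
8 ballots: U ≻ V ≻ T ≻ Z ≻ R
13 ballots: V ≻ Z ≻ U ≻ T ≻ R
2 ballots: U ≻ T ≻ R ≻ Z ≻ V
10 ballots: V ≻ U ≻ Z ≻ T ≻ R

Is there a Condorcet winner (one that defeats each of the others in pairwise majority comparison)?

Head-to-head results (46 voters total):
T vs Z: Z wins 27–19.
T vs V: V wins 31–15.
T vs R: T wins 42–4.
T vs U: U wins 37–9.
Z vs V: V wins 40–6.
Z vs R: Z wins 40–6.
Z vs U: Z wins 26–20.
V vs R: V wins 40–6.
V vs U: V wins 32–14.
R vs U: U wins 33–13.
V beats each rival — T (31–15), Z (40–6), R (40–6), U (32–14) — so V is the Condorcet winner.

Yes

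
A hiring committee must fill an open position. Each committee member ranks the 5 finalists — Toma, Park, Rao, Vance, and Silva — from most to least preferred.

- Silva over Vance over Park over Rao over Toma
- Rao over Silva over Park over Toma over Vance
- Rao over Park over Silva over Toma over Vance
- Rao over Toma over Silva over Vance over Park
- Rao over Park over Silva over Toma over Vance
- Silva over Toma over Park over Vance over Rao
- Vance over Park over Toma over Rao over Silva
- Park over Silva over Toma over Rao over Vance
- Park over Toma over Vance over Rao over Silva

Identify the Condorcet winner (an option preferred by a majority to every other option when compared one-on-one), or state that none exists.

Park

Head-to-head results (9 voters total):
Toma vs Park: Park wins 7–2.
Toma vs Rao: Rao wins 5–4.
Toma vs Vance: Toma wins 7–2.
Toma vs Silva: Silva wins 6–3.
Park vs Rao: Park wins 5–4.
Park vs Vance: Park wins 6–3.
Park vs Silva: Park wins 5–4.
Rao vs Vance: Rao wins 5–4.
Rao vs Silva: Rao wins 6–3.
Vance vs Silva: Silva wins 7–2.
Park beats each rival — Toma (7–2), Rao (5–4), Vance (6–3), Silva (5–4) — so Park is the Condorcet winner.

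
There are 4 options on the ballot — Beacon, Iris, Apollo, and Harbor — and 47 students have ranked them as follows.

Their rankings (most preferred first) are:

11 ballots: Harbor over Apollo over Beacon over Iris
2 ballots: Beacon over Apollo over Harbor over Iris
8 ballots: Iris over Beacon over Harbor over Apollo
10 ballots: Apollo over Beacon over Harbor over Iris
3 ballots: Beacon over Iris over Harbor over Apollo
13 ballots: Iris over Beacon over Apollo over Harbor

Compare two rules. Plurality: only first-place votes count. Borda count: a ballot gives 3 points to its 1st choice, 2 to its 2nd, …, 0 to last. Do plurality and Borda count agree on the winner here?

Plurality first-place counts: Beacon 5, Iris 21, Apollo 10, Harbor 11 → Iris.
Borda totals: Beacon 88, Iris 69, Apollo 69, Harbor 56 → Beacon.
The two rules disagree: plurality picks Iris, Borda picks Beacon.

No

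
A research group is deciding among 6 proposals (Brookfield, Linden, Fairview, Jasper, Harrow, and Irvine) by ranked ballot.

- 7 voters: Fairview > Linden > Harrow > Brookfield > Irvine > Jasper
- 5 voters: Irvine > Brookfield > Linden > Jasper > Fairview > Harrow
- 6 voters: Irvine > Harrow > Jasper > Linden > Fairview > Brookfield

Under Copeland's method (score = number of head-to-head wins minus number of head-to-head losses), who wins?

Pairwise results:
  Brookfield vs Linden: Linden wins 13–5.
  Brookfield vs Fairview: Fairview wins 13–5.
  Brookfield vs Jasper: Brookfield wins 12–6.
  Brookfield vs Harrow: Harrow wins 13–5.
  Brookfield vs Irvine: Irvine wins 11–7.
  Linden vs Fairview: Linden wins 11–7.
  Linden vs Jasper: Linden wins 12–6.
  Linden vs Harrow: Linden wins 12–6.
  Linden vs Irvine: Irvine wins 11–7.
  Fairview vs Jasper: Jasper wins 11–7.
  Fairview vs Harrow: Fairview wins 12–6.
  Fairview vs Irvine: Irvine wins 11–7.
  Jasper vs Harrow: Harrow wins 13–5.
  Jasper vs Irvine: Irvine wins 18–0.
  Harrow vs Irvine: Irvine wins 11–7.
Copeland scores (wins − losses):
  Brookfield: 1 − 4 = -3
  Linden: 4 − 1 = 3
  Fairview: 2 − 3 = -1
  Jasper: 1 − 4 = -3
  Harrow: 2 − 3 = -1
  Irvine: 5 − 0 = 5
Irvine has the best Copeland score.

Irvine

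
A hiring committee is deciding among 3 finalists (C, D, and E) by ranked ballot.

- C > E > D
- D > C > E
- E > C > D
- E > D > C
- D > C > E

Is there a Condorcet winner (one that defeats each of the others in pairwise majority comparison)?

No

Head-to-head results (5 voters total):
C vs D: D wins 3–2.
C vs E: C wins 3–2.
D vs E: E wins 3–2.
No candidate beats all others: C beats E beats D beats C, a majority cycle.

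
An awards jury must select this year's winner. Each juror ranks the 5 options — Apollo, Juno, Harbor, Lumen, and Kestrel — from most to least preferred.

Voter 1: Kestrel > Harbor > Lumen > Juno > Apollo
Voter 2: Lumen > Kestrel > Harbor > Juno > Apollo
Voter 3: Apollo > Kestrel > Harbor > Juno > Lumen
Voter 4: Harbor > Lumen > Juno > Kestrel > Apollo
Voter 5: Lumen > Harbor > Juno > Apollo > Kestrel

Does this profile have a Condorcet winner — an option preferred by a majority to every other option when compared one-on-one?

No

Head-to-head results (5 voters total):
Apollo vs Juno: Juno wins 4–1.
Apollo vs Harbor: Harbor wins 4–1.
Apollo vs Lumen: Lumen wins 4–1.
Apollo vs Kestrel: Kestrel wins 3–2.
Juno vs Harbor: Harbor wins 5–0.
Juno vs Lumen: Lumen wins 4–1.
Juno vs Kestrel: Kestrel wins 3–2.
Harbor vs Lumen: Harbor wins 3–2.
Harbor vs Kestrel: Kestrel wins 3–2.
Lumen vs Kestrel: Lumen wins 3–2.
No candidate beats all others: Harbor beats Lumen beats Kestrel beats Harbor, a majority cycle.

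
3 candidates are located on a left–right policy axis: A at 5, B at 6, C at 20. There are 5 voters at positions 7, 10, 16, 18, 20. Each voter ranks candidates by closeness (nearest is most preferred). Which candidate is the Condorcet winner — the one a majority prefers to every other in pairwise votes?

With single-peaked preferences on a line, the Condorcet winner is the candidate closest to the median voter.
The median voter (position 16) is closest to C at 20.
Check: C vs B — voters closer to C: 3 of 5.

C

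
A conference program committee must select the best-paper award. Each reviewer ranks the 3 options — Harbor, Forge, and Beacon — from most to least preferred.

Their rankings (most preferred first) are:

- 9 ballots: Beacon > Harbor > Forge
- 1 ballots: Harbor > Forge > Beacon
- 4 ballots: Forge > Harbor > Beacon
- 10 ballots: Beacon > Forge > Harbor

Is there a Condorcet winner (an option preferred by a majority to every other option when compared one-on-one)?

Yes

Head-to-head results (24 voters total):
Harbor vs Forge: Forge wins 14–10.
Harbor vs Beacon: Beacon wins 19–5.
Forge vs Beacon: Beacon wins 19–5.
Beacon beats each rival — Harbor (19–5), Forge (19–5) — so Beacon is the Condorcet winner.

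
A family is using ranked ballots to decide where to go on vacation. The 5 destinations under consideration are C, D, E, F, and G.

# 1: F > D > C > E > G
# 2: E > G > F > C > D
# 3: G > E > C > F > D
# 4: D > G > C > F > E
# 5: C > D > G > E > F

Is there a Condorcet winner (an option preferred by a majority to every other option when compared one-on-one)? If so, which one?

No Condorcet winner

Head-to-head results (5 voters total):
C vs D: C wins 3–2.
C vs E: C wins 3–2.
C vs F: C wins 3–2.
C vs G: G wins 3–2.
D vs E: D wins 3–2.
D vs F: F wins 3–2.
D vs G: D wins 3–2.
E vs F: E wins 3–2.
E vs G: G wins 3–2.
F vs G: G wins 4–1.
No candidate beats all others: C beats D beats G beats C, a majority cycle.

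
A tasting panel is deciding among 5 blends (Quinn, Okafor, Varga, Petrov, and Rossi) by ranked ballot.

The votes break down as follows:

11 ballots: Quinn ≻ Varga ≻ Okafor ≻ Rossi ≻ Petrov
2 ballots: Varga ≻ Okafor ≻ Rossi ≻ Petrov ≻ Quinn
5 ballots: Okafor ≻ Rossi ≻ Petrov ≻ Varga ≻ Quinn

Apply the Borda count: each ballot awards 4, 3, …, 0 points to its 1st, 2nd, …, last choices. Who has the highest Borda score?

Okafor

Borda scores:
  Quinn: 11·4 + 2·0 + 5·0 = 44
  Okafor: 11·2 + 2·3 + 5·4 = 48
  Varga: 11·3 + 2·4 + 5·1 = 46
  Petrov: 11·0 + 2·1 + 5·2 = 12
  Rossi: 11·1 + 2·2 + 5·3 = 30
Okafor has the highest total.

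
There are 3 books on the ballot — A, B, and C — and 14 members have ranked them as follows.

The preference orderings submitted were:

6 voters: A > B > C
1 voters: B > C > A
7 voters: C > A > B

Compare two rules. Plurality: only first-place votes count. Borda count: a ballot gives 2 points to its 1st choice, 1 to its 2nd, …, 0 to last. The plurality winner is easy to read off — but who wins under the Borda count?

A

Plurality first-place counts: A 6, B 1, C 7 → C.
Borda totals: A 19, B 8, C 15 → A.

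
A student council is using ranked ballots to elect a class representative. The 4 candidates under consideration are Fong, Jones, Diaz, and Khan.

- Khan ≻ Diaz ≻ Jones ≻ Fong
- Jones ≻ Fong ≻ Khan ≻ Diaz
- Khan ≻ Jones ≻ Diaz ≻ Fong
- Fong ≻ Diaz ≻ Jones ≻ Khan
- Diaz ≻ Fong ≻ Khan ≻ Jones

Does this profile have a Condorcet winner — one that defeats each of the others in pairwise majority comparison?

No

Head-to-head results (5 voters total):
Fong vs Jones: Jones wins 3–2.
Fong vs Diaz: Diaz wins 3–2.
Fong vs Khan: Fong wins 3–2.
Jones vs Diaz: Diaz wins 3–2.
Jones vs Khan: Khan wins 3–2.
Diaz vs Khan: Khan wins 3–2.
No candidate beats all others: Fong beats Khan beats Jones beats Fong, a majority cycle.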